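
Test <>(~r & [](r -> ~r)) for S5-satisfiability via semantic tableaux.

1. <>(~r & [](r -> ~r)), 0
2. ~r & [](r -> ~r), 1
3. ~r, 1
4. [](r -> ~r), 1
5. r -> ~r, 0
6. r -> ~r, 1
7. ~r, 0
Accessibility: 0R0, 0R1, 1R0, 1R1

Satisfiable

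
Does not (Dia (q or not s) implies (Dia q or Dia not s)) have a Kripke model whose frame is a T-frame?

Unsatisfiable (every branch closes)

1. not (Dia (q or not s) implies (Dia q or Dia not s)), w0
2. Dia (q or not s), w0
3. not (Dia q or Dia not s), w0
4. not Dia q, w0
5. not Dia not s, w0
6. not q, w0
7. s, w0
8. q or not s, w1
9. not q, w1
10. s, w1
11. not s, w1
Accessibility: w0Rw0, w0Rw1, w1Rw1
Branch closes: s and not s both at w1.
(One branch shown.) All branches close.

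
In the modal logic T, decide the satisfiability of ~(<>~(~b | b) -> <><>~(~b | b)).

No, unsatisfiable

1. ~(<>~(~b | b) -> <><>~(~b | b)), 0
2. <>~(~b | b), 0
3. ~<><>~(~b | b), 0
4. ~<>~(~b | b), 0
5. ~b | b, 0
6. b, 0
7. ~(~b | b), 1
8. b, 1
9. ~b, 1
Accessibility: 0R0, 0R1, 1R1
Branch closes: b and ~b both at 1.
Every branch closes; the branch above is one of them.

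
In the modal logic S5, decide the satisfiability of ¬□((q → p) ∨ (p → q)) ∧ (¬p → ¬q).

1. ¬□((q → p) ∨ (p → q)) ∧ (¬p → ¬q), u
2. ¬□((q → p) ∨ (p → q)), u   [∧-rule on 1]
3. ¬p → ¬q, u   [∧-rule on 1]
4. ¬q, u   [→-rule on 3 (branches; this branch)]
5. ¬((q → p) ∨ (p → q)), v   [¬□-rule on 2: fresh world v, uRv]
6. ¬(q → p), v   [¬∨-rule on 5]
7. ¬(p → q), v   [¬∨-rule on 5]
8. q, v   [¬→-rule on 6]
9. ¬p, v   [¬→-rule on 6]
10. p, v   [¬→-rule on 7]
11. ¬q, v   [¬→-rule on 7]
Accessibility: uRu, uRv, vRu, vRv
Branch closes: p and ¬p both at v.
All branches of the tableau close; one closing branch shown above.

Unsatisfiable (every branch closes)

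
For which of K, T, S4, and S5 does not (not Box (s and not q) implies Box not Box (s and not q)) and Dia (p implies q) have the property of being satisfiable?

S5-tableau for the formula:
1. not (not Box (s and not q) implies Box not Box (s and not q)) and Dia (p implies q), 0
2. not (not Box (s and not q) implies Box not Box (s and not q)), 0
3. Dia (p implies q), 0
4. not Box (s and not q), 0
5. not Box not Box (s and not q), 0
6. p implies q, 1
7. not p, 1
8. not (s and not q), 2
9. q, 2
10. Box (s and not q), 3
11. s and not q, 0
12. s, 0
13. not q, 0
14. s and not q, 1
15. s, 1
16. not q, 1
17. s and not q, 2
18. s, 2
19. not q, 2
Accessibility: 0R0, 0R1, 0R2, 0R3, 1R0, 1R1, 1R2, 1R3, 2R0, 2R1, 2R2, 2R3, 3R0, 3R1, 3R2, 3R3
Branch closes: q and not q both at 2.
Every branch closes (one shown): unsatisfiable in S5.
S4-tableau for the formula:
1. not (not Box (s and not q) implies Box not Box (s and not q)) and Dia (p implies q), 0
2. not (not Box (s and not q) implies Box not Box (s and not q)), 0
3. Dia (p implies q), 0
4. not Box (s and not q), 0
5. not Box not Box (s and not q), 0
6. p implies q, 1
7. q, 1
8. not (s and not q), 2
9. q, 2
10. Box (s and not q), 3
11. s and not q, 3
12. s, 3
13. not q, 3
Accessibility: 0R0, 0R1, 0R2, 0R3, 1R1, 2R2, 3R3
Complete open branch: satisfiable in S4, hence also in K, T (this S4-model is also a K-model and a T-model).

K, T, S4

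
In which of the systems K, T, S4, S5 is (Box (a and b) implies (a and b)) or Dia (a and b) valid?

K-tableau for the negation not ((Box (a and b) implies (a and b)) or Dia (a and b)):
1. not ((Box (a and b) implies (a and b)) or Dia (a and b)), w0
2. not (Box (a and b) implies (a and b)), w0
3. not Dia (a and b), w0
4. Box (a and b), w0
5. not (a and b), w0
6. not b, w0
Complete open branch: countermodel on a K-frame, so not valid in K.
T-tableau for the negation not ((Box (a and b) implies (a and b)) or Dia (a and b)):
1. not ((Box (a and b) implies (a and b)) or Dia (a and b)), w0
2. not (Box (a and b) implies (a and b)), w0
3. not Dia (a and b), w0
4. Box (a and b), w0
5. not (a and b), w0
6. a and b, w0
7. a, w0
8. b, w0
9. not b, w0
Accessibility: w0Rw0
Branch closes: b and not b both at w0.
Every branch closes (one shown): valid in T, hence also in S4, S5 (every theorem of T is a theorem of S4 and S5).

T, S4, S5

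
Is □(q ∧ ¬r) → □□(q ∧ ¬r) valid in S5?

Yes, valid

Tableau for the negation ¬(□(q ∧ ¬r) → □□(q ∧ ¬r)):
1. ¬(□(q ∧ ¬r) → □□(q ∧ ¬r)), u
2. □(q ∧ ¬r), u   [¬→-rule on 1]
3. ¬□□(q ∧ ¬r), u   [¬→-rule on 1]
4. q ∧ ¬r, u   [□-rule on 2 via uRu]
5. q, u   [∧-rule on 4]
6. ¬r, u   [∧-rule on 4]
7. ¬□(q ∧ ¬r), v   [¬□-rule on 3: fresh world v, uRv]
8. q ∧ ¬r, v   [□-rule on 2 via uRv]
9. q, v   [∧-rule on 8]
10. ¬r, v   [∧-rule on 8]
11. ¬(q ∧ ¬r), w   [¬□-rule on 7: fresh world w, vRw]
12. q ∧ ¬r, w   [□-rule on 2 via uRw]
13. q, w   [∧-rule on 12]
14. ¬r, w   [∧-rule on 12]
15. r, w   [¬∧-rule on 11 (branches; this branch)]
Accessibility: uRu, uRv, uRw, vRu, vRv, vRw, wRu, wRv, wRw
Branch closes: r and ¬r both at w.
All branches of the negation close; one closing branch shown above.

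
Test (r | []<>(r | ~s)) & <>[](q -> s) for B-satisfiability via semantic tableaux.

1. (r | []<>(r | ~s)) & <>[](q -> s), w0
2. r | []<>(r | ~s), w0
3. <>[](q -> s), w0
4. []<>(r | ~s), w0
5. <>(r | ~s), w0
6. [](q -> s), w1
7. <>(r | ~s), w1
8. q -> s, w0
9. q -> s, w1
10. s, w0
11. s, w1
12. r | ~s, w2
13. <>(r | ~s), w2
14. ~s, w2
15. r | ~s, w3
16. q -> s, w3
17. ~s, w3
18. ~q, w3
19. r | ~s, w4
20. ~s, w4
Accessibility: w0Rw0, w0Rw1, w0Rw2, w1Rw0, w1Rw1, w1Rw3, w2Rw0, w2Rw2, w2Rw4, w3Rw1, w3Rw3, w4Rw2, w4Rw4

Yes, satisfiable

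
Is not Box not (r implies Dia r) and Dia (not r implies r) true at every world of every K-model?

Tableau for the negation not (not Box not (r implies Dia r) and Dia (not r implies r)):
1. not (not Box not (r implies Dia r) and Dia (not r implies r)), w0
2. not Dia (not r implies r), w0
The negation has an open branch (countermodel exists).

Invalid (countermodel exists)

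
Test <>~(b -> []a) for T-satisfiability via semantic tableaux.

Satisfiable

1. <>~(b -> []a), u
2. ~(b -> []a), v
3. b, v
4. ~[]a, v
5. ~a, w
Accessibility: uRu, uRv, vRv, vRw, wRw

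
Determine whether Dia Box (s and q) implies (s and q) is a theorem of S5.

Valid in S5

Tableau for the negation not (Dia Box (s and q) implies (s and q)):
1. not (Dia Box (s and q) implies (s and q)), 0
2. Dia Box (s and q), 0   [neg-implies-rule on 1]
3. not (s and q), 0   [neg-implies-rule on 1]
4. not q, 0   [neg-and-rule on 3 (branches; this branch)]
5. Box (s and q), 1   [Dia-rule on 2: fresh world 1, 0R1]
6. s and q, 0   [Box-rule on 5 via 1R0]
7. s, 0   [and-rule on 6]
8. q, 0   [and-rule on 6]
Accessibility: 0R0, 0R1, 1R0, 1R1
Branch closes: q and not q both at 0.
Every branch of the negation's tableau closes; the branch above is one of them.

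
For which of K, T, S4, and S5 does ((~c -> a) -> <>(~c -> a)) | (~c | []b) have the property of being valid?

T, S4, S5

K-tableau for the negation ~(((~c -> a) -> <>(~c -> a)) | (~c | []b)):
1. ~(((~c -> a) -> <>(~c -> a)) | (~c | []b)), 0
2. ~((~c -> a) -> <>(~c -> a)), 0
3. ~(~c | []b), 0
4. ~c -> a, 0
5. ~<>(~c -> a), 0
6. c, 0
7. ~[]b, 0
8. a, 0
9. ~b, 1
10. ~(~c -> a), 1
11. ~c, 1
12. ~a, 1
Accessibility: 0R1
Complete open branch: countermodel on a K-frame, so not valid in K.
T-tableau for the negation ~(((~c -> a) -> <>(~c -> a)) | (~c | []b)):
1. ~(((~c -> a) -> <>(~c -> a)) | (~c | []b)), 0
2. ~((~c -> a) -> <>(~c -> a)), 0
3. ~(~c | []b), 0
4. ~c -> a, 0
5. ~<>(~c -> a), 0
6. c, 0
7. ~[]b, 0
8. ~(~c -> a), 0
9. ~c, 0
10. ~a, 0
Accessibility: 0R0
Branch closes: c and ~c both at 0.
Every branch closes (one shown): valid in T, hence also in S4, S5 (every theorem of T is a theorem of S4 and S5).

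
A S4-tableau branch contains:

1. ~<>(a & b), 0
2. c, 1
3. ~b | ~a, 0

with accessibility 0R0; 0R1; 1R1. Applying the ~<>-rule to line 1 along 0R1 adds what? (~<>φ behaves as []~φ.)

~(a & b), 1

~<>φ behaves as []~φ: propagate the negated body to each accessible world.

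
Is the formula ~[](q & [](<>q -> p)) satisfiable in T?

1. ~[](q & [](<>q -> p)), w0
2. ~(q & [](<>q -> p)), w1
3. ~[](<>q -> p), w1
4. ~(<>q -> p), w2
5. <>q, w2
6. ~p, w2
7. q, w3
Accessibility: w0Rw0, w0Rw1, w1Rw1, w1Rw2, w2Rw2, w2Rw3, w3Rw3

Yes, satisfiable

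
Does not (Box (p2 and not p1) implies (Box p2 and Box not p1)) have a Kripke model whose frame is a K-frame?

No, unsatisfiable

1. not (Box (p2 and not p1) implies (Box p2 and Box not p1)), u
2. Box (p2 and not p1), u   [neg-implies-rule on 1]
3. not (Box p2 and Box not p1), u   [neg-implies-rule on 1]
4. not Box not p1, u   [neg-and-rule on 3 (branches; this branch)]
5. p1, v   [neg-Box-rule on 4: fresh world v, uRv]
6. p2 and not p1, v   [Box-rule on 2 via uRv]
7. p2, v   [and-rule on 6]
8. not p1, v   [and-rule on 6]
Accessibility: uRv
Branch closes: p1 and not p1 both at v.
(One branch shown.) All branches close.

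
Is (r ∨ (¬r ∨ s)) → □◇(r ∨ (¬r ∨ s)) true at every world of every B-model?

Tableau for the negation ¬((r ∨ (¬r ∨ s)) → □◇(r ∨ (¬r ∨ s))):
1. ¬((r ∨ (¬r ∨ s)) → □◇(r ∨ (¬r ∨ s))), 0
2. r ∨ (¬r ∨ s), 0
3. ¬□◇(r ∨ (¬r ∨ s)), 0
4. ¬r ∨ s, 0
5. s, 0
6. ¬◇(r ∨ (¬r ∨ s)), 1
7. ¬(r ∨ (¬r ∨ s)), 0
8. ¬r, 0
9. ¬(¬r ∨ s), 0
10. r, 0
11. ¬s, 0
Accessibility: 0R0, 0R1, 1R0, 1R1
Branch closes: r and ¬r both at 0.
Every branch of the negation's tableau closes; the branch above is one of them.

Valid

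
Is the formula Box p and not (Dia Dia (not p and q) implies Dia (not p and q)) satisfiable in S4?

1. Box p and not (Dia Dia (not p and q) implies Dia (not p and q)), 0
2. Box p, 0
3. not (Dia Dia (not p and q) implies Dia (not p and q)), 0
4. Dia Dia (not p and q), 0
5. not Dia (not p and q), 0
6. p, 0
7. not (not p and q), 0
8. not q, 0
9. Dia (not p and q), 1
10. p, 1
11. not (not p and q), 1
12. not q, 1
13. not p and q, 2
14. not p, 2
15. q, 2
16. p, 2
Accessibility: 0R0, 0R1, 0R2, 1R1, 1R2, 2R2
Branch closes: p and not p both at 2.
Every branch closes; the branch above is one of them.

Unsatisfiable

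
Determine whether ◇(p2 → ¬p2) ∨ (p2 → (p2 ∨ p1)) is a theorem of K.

Yes, valid

Tableau for the negation ¬(◇(p2 → ¬p2) ∨ (p2 → (p2 ∨ p1))):
1. ¬(◇(p2 → ¬p2) ∨ (p2 → (p2 ∨ p1))), 0
2. ¬◇(p2 → ¬p2), 0
3. ¬(p2 → (p2 ∨ p1)), 0
4. p2, 0
5. ¬(p2 ∨ p1), 0
6. ¬p2, 0
7. ¬p1, 0
Branch closes: p2 and ¬p2 both at 0.
All branches of the negation close; one closing branch shown above.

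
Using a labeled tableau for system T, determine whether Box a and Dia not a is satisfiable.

Unsatisfiable (every branch closes)

1. Box a and Dia not a, 0
2. Box a, 0   [and-rule on 1]
3. Dia not a, 0   [and-rule on 1]
4. a, 0   [Box-rule on 2 via 0R0]
5. not a, 1   [Dia-rule on 3: fresh world 1, 0R1]
6. a, 1   [Box-rule on 2 via 0R1]
Accessibility: 0R0, 0R1, 1R1
Branch closes: a and not a both at 1.
All branches of the tableau close; one closing branch shown above.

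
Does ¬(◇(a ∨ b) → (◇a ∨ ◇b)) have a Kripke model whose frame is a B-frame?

Unsatisfiable

1. ¬(◇(a ∨ b) → (◇a ∨ ◇b)), 0
2. ◇(a ∨ b), 0
3. ¬(◇a ∨ ◇b), 0
4. ¬◇a, 0
5. ¬◇b, 0
6. ¬a, 0
7. ¬b, 0
8. a ∨ b, 1
9. ¬a, 1
10. ¬b, 1
11. b, 1
Accessibility: 0R0, 0R1, 1R0, 1R1
Branch closes: b and ¬b both at 1.
All branches of the tableau close; one closing branch shown above.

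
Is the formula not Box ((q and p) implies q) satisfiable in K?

No, unsatisfiable

1. not Box ((q and p) implies q), 0
2. not ((q and p) implies q), 1
3. q and p, 1
4. not q, 1
5. q, 1
6. p, 1
Accessibility: 0R1
Branch closes: q and not q both at 1.
(One branch shown.) All branches close.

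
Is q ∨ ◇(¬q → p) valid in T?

Tableau for the negation ¬(q ∨ ◇(¬q → p)):
1. ¬(q ∨ ◇(¬q → p)), w0
2. ¬q, w0
3. ¬◇(¬q → p), w0
4. ¬(¬q → p), w0
5. ¬p, w0
Accessibility: w0Rw0
The negation has an open branch (countermodel exists).

Not valid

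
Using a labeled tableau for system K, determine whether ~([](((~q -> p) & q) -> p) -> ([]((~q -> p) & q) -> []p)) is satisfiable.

1. ~([](((~q -> p) & q) -> p) -> ([]((~q -> p) & q) -> []p)), w0
2. [](((~q -> p) & q) -> p), w0   [~->-rule on 1]
3. ~([]((~q -> p) & q) -> []p), w0   [~->-rule on 1]
4. []((~q -> p) & q), w0   [~->-rule on 3]
5. ~[]p, w0   [~->-rule on 3]
6. ~p, w1   [~[]-rule on 5: fresh world w1, w0Rw1]
7. ((~q -> p) & q) -> p, w1   [[]-rule on 2 via w0Rw1]
8. (~q -> p) & q, w1   [[]-rule on 4 via w0Rw1]
9. ~q -> p, w1   [&-rule on 8]
10. q, w1   [&-rule on 8]
11. ~((~q -> p) & q), w1   [->-rule on 7 (branches; this branch)]
12. ~(~q -> p), w1   [~&-rule on 11 (branches; this branch)]
13. ~q, w1   [~->-rule on 12]
Accessibility: w0Rw1
Branch closes: q and ~q both at w1.
(One branch shown.) All branches close.

No, unsatisfiable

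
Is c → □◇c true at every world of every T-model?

No, not valid

Tableau for the negation ¬(c → □◇c):
1. ¬(c → □◇c), w0
2. c, w0
3. ¬□◇c, w0
4. ¬◇c, w1
5. ¬c, w1
Accessibility: w0Rw0, w0Rw1, w1Rw1
The negation has an open branch (countermodel exists).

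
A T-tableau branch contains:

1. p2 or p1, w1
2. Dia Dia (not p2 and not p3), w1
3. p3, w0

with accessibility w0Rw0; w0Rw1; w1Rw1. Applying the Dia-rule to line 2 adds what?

a fresh world w2 with w1Rw2, and Dia (not p2 and not p3) at w2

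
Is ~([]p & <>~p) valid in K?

Valid

Tableau for the negation []p & <>~p:
1. []p & <>~p, w0
2. []p, w0
3. <>~p, w0
4. ~p, w1
5. p, w1
Accessibility: w0Rw1
Branch closes: p and ~p both at w1.
All branches of the negation close; one closing branch shown above.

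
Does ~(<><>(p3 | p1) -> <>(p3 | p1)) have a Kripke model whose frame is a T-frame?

Satisfiable

1. ~(<><>(p3 | p1) -> <>(p3 | p1)), u
2. <><>(p3 | p1), u
3. ~<>(p3 | p1), u
4. ~(p3 | p1), u
5. ~p3, u
6. ~p1, u
7. <>(p3 | p1), v
8. ~(p3 | p1), v
9. ~p3, v
10. ~p1, v
11. p3 | p1, w
12. p1, w
Accessibility: uRu, uRv, vRv, vRw, wRw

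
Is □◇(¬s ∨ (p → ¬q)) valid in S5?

Tableau for the negation ¬□◇(¬s ∨ (p → ¬q)):
1. ¬□◇(¬s ∨ (p → ¬q)), w0
2. ¬◇(¬s ∨ (p → ¬q)), w1
3. ¬(¬s ∨ (p → ¬q)), w0
4. s, w0
5. ¬(p → ¬q), w0
6. p, w0
7. q, w0
8. ¬(¬s ∨ (p → ¬q)), w1
9. s, w1
10. ¬(p → ¬q), w1
11. p, w1
12. q, w1
Accessibility: w0Rw0, w0Rw1, w1Rw0, w1Rw1
The negation has an open branch (countermodel exists).

No, not valid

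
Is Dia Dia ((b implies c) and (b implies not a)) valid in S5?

Invalid (countermodel exists)

Tableau for the negation not Dia Dia ((b implies c) and (b implies not a)):
1. not Dia Dia ((b implies c) and (b implies not a)), w0
2. not Dia ((b implies c) and (b implies not a)), w0   [neg-Dia-rule on 1 via w0Rw0]
3. not ((b implies c) and (b implies not a)), w0   [neg-Dia-rule on 2 via w0Rw0]
4. not (b implies not a), w0   [neg-and-rule on 3 (branches; this branch)]
5. b, w0   [neg-implies-rule on 4]
6. a, w0   [neg-implies-rule on 4]
Accessibility: w0Rw0
The negation has an open branch (countermodel exists).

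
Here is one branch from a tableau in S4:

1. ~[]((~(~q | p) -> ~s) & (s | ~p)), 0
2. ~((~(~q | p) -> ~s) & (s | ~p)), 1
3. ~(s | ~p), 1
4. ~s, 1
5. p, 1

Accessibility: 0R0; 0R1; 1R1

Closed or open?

No world carries both an atom and its negation.

Not closed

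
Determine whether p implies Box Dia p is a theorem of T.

No, not valid

Tableau for the negation not (p implies Box Dia p):
1. not (p implies Box Dia p), u
2. p, u
3. not Box Dia p, u
4. not Dia p, v
5. not p, v
Accessibility: uRu, uRv, vRv
The negation has an open branch (countermodel exists).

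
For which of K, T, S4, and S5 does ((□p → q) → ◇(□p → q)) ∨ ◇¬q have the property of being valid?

T, S4, S5

K-tableau for the negation ¬(((□p → q) → ◇(□p → q)) ∨ ◇¬q):
1. ¬(((□p → q) → ◇(□p → q)) ∨ ◇¬q), u
2. ¬((□p → q) → ◇(□p → q)), u
3. ¬◇¬q, u
4. □p → q, u
5. ¬◇(□p → q), u
6. q, u
Complete open branch: countermodel on a K-frame, so not valid in K.
T-tableau for the negation ¬(((□p → q) → ◇(□p → q)) ∨ ◇¬q):
1. ¬(((□p → q) → ◇(□p → q)) ∨ ◇¬q), u
2. ¬((□p → q) → ◇(□p → q)), u
3. ¬◇¬q, u
4. □p → q, u
5. ¬◇(□p → q), u
6. q, u
7. ¬(□p → q), u
8. □p, u
9. ¬q, u
Accessibility: uRu
Branch closes: q and ¬q both at u.
Every branch closes (one shown): valid in T, hence also in S4, S5 (every theorem of T is a theorem of S4 and S5).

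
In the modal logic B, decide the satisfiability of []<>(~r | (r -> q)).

1. []<>(~r | (r -> q)), w0
2. <>(~r | (r -> q)), w0
3. ~r | (r -> q), w1
4. <>(~r | (r -> q)), w1
5. r -> q, w1
6. q, w1
7. ~r | (r -> q), w2
8. r -> q, w2
9. q, w2
Accessibility: w0Rw0, w0Rw1, w1Rw0, w1Rw1, w1Rw2, w2Rw1, w2Rw2

Yes, satisfiable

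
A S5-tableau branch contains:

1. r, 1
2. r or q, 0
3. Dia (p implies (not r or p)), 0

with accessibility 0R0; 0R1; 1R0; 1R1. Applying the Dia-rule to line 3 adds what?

a fresh world 2 with 0R2, and p implies (not r or p) at 2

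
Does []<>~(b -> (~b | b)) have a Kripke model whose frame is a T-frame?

1. []<>~(b -> (~b | b)), w0
2. <>~(b -> (~b | b)), w0
3. ~(b -> (~b | b)), w1
4. b, w1
5. ~(~b | b), w1
6. ~b, w1
Accessibility: w0Rw0, w0Rw1, w1Rw1
Branch closes: b and ~b both at w1.
(One branch shown.) All branches close.

Unsatisfiable (every branch closes)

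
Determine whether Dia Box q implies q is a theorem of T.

No, not valid

Tableau for the negation not (Dia Box q implies q):
1. not (Dia Box q implies q), 0
2. Dia Box q, 0
3. not q, 0
4. Box q, 1
5. q, 1
Accessibility: 0R0, 0R1, 1R1
The negation has an open branch (countermodel exists).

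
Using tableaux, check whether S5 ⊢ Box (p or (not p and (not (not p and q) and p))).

Tableau for the negation not Box (p or (not p and (not (not p and q) and p))):
1. not Box (p or (not p and (not (not p and q) and p))), w0
2. not (p or (not p and (not (not p and q) and p))), w1
3. not p, w1
4. not (not p and (not (not p and q) and p)), w1
5. not (not (not p and q) and p), w1
Accessibility: w0Rw0, w0Rw1, w1Rw0, w1Rw1
The negation has an open branch (countermodel exists).

No, not valid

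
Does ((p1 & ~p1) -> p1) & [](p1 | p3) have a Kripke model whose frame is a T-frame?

Satisfiable (open branch found)

1. ((p1 & ~p1) -> p1) & [](p1 | p3), w0
2. (p1 & ~p1) -> p1, w0
3. [](p1 | p3), w0
4. p1 | p3, w0
5. p1, w0
6. p3, w0
Accessibility: w0Rw0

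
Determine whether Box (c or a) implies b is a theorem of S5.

No, not valid

Tableau for the negation not (Box (c or a) implies b):
1. not (Box (c or a) implies b), w0
2. Box (c or a), w0
3. not b, w0
4. c or a, w0
5. a, w0
Accessibility: w0Rw0
The negation has an open branch (countermodel exists).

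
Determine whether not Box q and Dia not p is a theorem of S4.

Tableau for the negation not (not Box q and Dia not p):
1. not (not Box q and Dia not p), 0
2. not Dia not p, 0
3. p, 0
Accessibility: 0R0
The negation has an open branch (countermodel exists).

Not valid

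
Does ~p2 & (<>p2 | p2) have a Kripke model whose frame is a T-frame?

1. ~p2 & (<>p2 | p2), u
2. ~p2, u
3. <>p2 | p2, u
4. <>p2, u
5. p2, v
Accessibility: uRu, uRv, vRv

Satisfiable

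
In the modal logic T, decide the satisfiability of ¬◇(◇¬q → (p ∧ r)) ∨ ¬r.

Satisfiable

1. ¬◇(◇¬q → (p ∧ r)) ∨ ¬r, 0
2. ¬r, 0   [∨-rule on 1 (branches; this branch)]
Accessibility: 0R0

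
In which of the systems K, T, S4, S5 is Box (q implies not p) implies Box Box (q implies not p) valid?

S4, S5

T-tableau for the negation not (Box (q implies not p) implies Box Box (q implies not p)):
1. not (Box (q implies not p) implies Box Box (q implies not p)), u
2. Box (q implies not p), u   [neg-implies-rule on 1]
3. not Box Box (q implies not p), u   [neg-implies-rule on 1]
4. q implies not p, u   [Box-rule on 2 via uRu]
5. not p, u   [implies-rule on 4 (branches; this branch)]
6. not Box (q implies not p), v   [neg-Box-rule on 3: fresh world v, uRv]
7. q implies not p, v   [Box-rule on 2 via uRv]
8. not p, v   [implies-rule on 7 (branches; this branch)]
9. not (q implies not p), w   [neg-Box-rule on 6: fresh world w, vRw]
10. q, w   [neg-implies-rule on 9]
11. p, w   [neg-implies-rule on 9]
Accessibility: uRu, uRv, vRv, vRw, wRw
Complete open branch: countermodel on a T-frame, so not valid in T, nor in K (the same frame is also a K-frame).
S4-tableau for the negation not (Box (q implies not p) implies Box Box (q implies not p)):
1. not (Box (q implies not p) implies Box Box (q implies not p)), u
2. Box (q implies not p), u   [neg-implies-rule on 1]
3. not Box Box (q implies not p), u   [neg-implies-rule on 1]
4. q implies not p, u   [Box-rule on 2 via uRu]
5. not p, u   [implies-rule on 4 (branches; this branch)]
6. not Box (q implies not p), v   [neg-Box-rule on 3: fresh world v, uRv]
7. q implies not p, v   [Box-rule on 2 via uRv]
8. not p, v   [implies-rule on 7 (branches; this branch)]
9. not (q implies not p), w   [neg-Box-rule on 6: fresh world w, vRw]
10. q, w   [neg-implies-rule on 9]
11. p, w   [neg-implies-rule on 9]
12. q implies not p, w   [Box-rule on 2 via uRw]
13. not p, w   [implies-rule on 12 (branches; this branch)]
Accessibility: uRu, uRv, uRw, vRv, vRw, wRw
Branch closes: p and not p both at w.
Every branch closes (one shown): valid in S4, hence also in S5 (every theorem of S4 is a theorem of S5).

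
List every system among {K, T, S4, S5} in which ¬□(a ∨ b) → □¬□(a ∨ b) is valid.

S5

S5-tableau for the negation ¬(¬□(a ∨ b) → □¬□(a ∨ b)):
1. ¬(¬□(a ∨ b) → □¬□(a ∨ b)), u
2. ¬□(a ∨ b), u
3. ¬□¬□(a ∨ b), u
4. ¬(a ∨ b), v
5. ¬a, v
6. ¬b, v
7. □(a ∨ b), w
8. a ∨ b, u
9. a ∨ b, v
10. a ∨ b, w
11. b, u
12. b, v
Accessibility: uRu, uRv, uRw, vRu, vRv, vRw, wRu, wRv, wRw
Branch closes: b and ¬b both at v.
Every branch closes (one shown): valid in S5.
S4-tableau for the negation ¬(¬□(a ∨ b) → □¬□(a ∨ b)):
1. ¬(¬□(a ∨ b) → □¬□(a ∨ b)), u
2. ¬□(a ∨ b), u
3. ¬□¬□(a ∨ b), u
4. ¬(a ∨ b), v
5. ¬a, v
6. ¬b, v
7. □(a ∨ b), w
8. a ∨ b, w
9. b, w
Accessibility: uRu, uRv, uRw, vRv, wRw
Complete open branch: countermodel on an S4-frame, so not valid in S4, nor in K, T (the same frame is also a K-frame and a T-frame).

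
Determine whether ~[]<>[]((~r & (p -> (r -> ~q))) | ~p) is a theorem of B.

Tableau for the negation []<>[]((~r & (p -> (r -> ~q))) | ~p):
1. []<>[]((~r & (p -> (r -> ~q))) | ~p), u
2. <>[]((~r & (p -> (r -> ~q))) | ~p), u
3. []((~r & (p -> (r -> ~q))) | ~p), v
4. <>[]((~r & (p -> (r -> ~q))) | ~p), v
5. (~r & (p -> (r -> ~q))) | ~p, u
6. (~r & (p -> (r -> ~q))) | ~p, v
7. ~p, u
8. ~p, v
9. []((~r & (p -> (r -> ~q))) | ~p), w
10. (~r & (p -> (r -> ~q))) | ~p, w
11. ~p, w
Accessibility: uRu, uRv, vRu, vRv, vRw, wRv, wRw
The negation has an open branch (countermodel exists).

No, not valid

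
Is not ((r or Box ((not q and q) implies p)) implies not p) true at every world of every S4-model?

Tableau for the negation (r or Box ((not q and q) implies p)) implies not p:
1. (r or Box ((not q and q) implies p)) implies not p, u
2. not p, u
Accessibility: uRu
The negation has an open branch (countermodel exists).

No, not valid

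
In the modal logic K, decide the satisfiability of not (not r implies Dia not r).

1. not (not r implies Dia not r), 0
2. not r, 0   [neg-implies-rule on 1]
3. not Dia not r, 0   [neg-implies-rule on 1]

Yes, satisfiable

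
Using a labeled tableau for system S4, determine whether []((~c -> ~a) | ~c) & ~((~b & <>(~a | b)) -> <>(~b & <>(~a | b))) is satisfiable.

Unsatisfiable (every branch closes)

1. []((~c -> ~a) | ~c) & ~((~b & <>(~a | b)) -> <>(~b & <>(~a | b))), 0
2. []((~c -> ~a) | ~c), 0
3. ~((~b & <>(~a | b)) -> <>(~b & <>(~a | b))), 0
4. ~b & <>(~a | b), 0
5. ~<>(~b & <>(~a | b)), 0
6. ~b, 0
7. <>(~a | b), 0
8. (~c -> ~a) | ~c, 0
9. ~(~b & <>(~a | b)), 0
10. ~c -> ~a, 0
11. ~<>(~a | b), 0
12. ~(~a | b), 0
13. a, 0
14. c, 0
15. ~a | b, 1
16. (~c -> ~a) | ~c, 1
17. ~(~b & <>(~a | b)), 1
18. ~(~a | b), 1
19. a, 1
20. ~b, 1
21. b, 1
Accessibility: 0R0, 0R1, 1R1
Branch closes: b and ~b both at 1.
Every branch closes; the branch above is one of them.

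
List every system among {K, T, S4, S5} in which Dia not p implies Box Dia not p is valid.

S5

S4-tableau for the negation not (Dia not p implies Box Dia not p):
1. not (Dia not p implies Box Dia not p), 0
2. Dia not p, 0   [neg-implies-rule on 1]
3. not Box Dia not p, 0   [neg-implies-rule on 1]
4. not p, 1   [Dia-rule on 2: fresh world 1, 0R1]
5. not Dia not p, 2   [neg-Box-rule on 3: fresh world 2, 0R2]
6. p, 2   [neg-Dia-rule on 5 via 2R2]
Accessibility: 0R0, 0R1, 0R2, 1R1, 2R2
Complete open branch: countermodel on an S4-frame, so not valid in S4, nor in K, T (the same frame is also a K-frame and a T-frame).
S5-tableau for the negation not (Dia not p implies Box Dia not p):
1. not (Dia not p implies Box Dia not p), 0
2. Dia not p, 0   [neg-implies-rule on 1]
3. not Box Dia not p, 0   [neg-implies-rule on 1]
4. not p, 1   [Dia-rule on 2: fresh world 1, 0R1]
5. not Dia not p, 2   [neg-Box-rule on 3: fresh world 2, 0R2]
6. p, 0   [neg-Dia-rule on 5 via 2R0]
7. p, 1   [neg-Dia-rule on 5 via 2R1]
Accessibility: 0R0, 0R1, 0R2, 1R0, 1R1, 1R2, 2R0, 2R1, 2R2
Branch closes: p and not p both at 1.
Every branch closes (one shown): valid in S5.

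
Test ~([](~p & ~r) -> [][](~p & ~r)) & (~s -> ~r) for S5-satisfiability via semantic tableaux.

1. ~([](~p & ~r) -> [][](~p & ~r)) & (~s -> ~r), 0
2. ~([](~p & ~r) -> [][](~p & ~r)), 0
3. ~s -> ~r, 0
4. [](~p & ~r), 0
5. ~[][](~p & ~r), 0
6. ~p & ~r, 0
7. ~p, 0
8. ~r, 0
9. ~[](~p & ~r), 1
10. ~p & ~r, 1
11. ~p, 1
12. ~r, 1
13. ~(~p & ~r), 2
14. ~p & ~r, 2
15. ~p, 2
16. ~r, 2
17. r, 2
Accessibility: 0R0, 0R1, 0R2, 1R0, 1R1, 1R2, 2R0, 2R1, 2R2
Branch closes: r and ~r both at 2.
All branches of the tableau close; one closing branch shown above.

No, unsatisfiable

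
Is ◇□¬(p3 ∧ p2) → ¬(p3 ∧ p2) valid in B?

Tableau for the negation ¬(◇□¬(p3 ∧ p2) → ¬(p3 ∧ p2)):
1. ¬(◇□¬(p3 ∧ p2) → ¬(p3 ∧ p2)), u
2. ◇□¬(p3 ∧ p2), u   [¬→-rule on 1]
3. p3 ∧ p2, u   [¬→-rule on 1]
4. p3, u   [∧-rule on 3]
5. p2, u   [∧-rule on 3]
6. □¬(p3 ∧ p2), v   [◇-rule on 2: fresh world v, uRv]
7. ¬(p3 ∧ p2), u   [□-rule on 6 via vRu]
8. ¬(p3 ∧ p2), v   [□-rule on 6 via vRv]
9. ¬p2, u   [¬∧-rule on 7 (branches; this branch)]
Accessibility: uRu, uRv, vRu, vRv
Branch closes: p2 and ¬p2 both at u.
All branches of the negation close; one closing branch shown above.

Valid in B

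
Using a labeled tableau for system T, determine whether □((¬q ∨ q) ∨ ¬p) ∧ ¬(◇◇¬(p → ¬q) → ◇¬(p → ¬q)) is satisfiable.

Yes, satisfiable

1. □((¬q ∨ q) ∨ ¬p) ∧ ¬(◇◇¬(p → ¬q) → ◇¬(p → ¬q)), w0
2. □((¬q ∨ q) ∨ ¬p), w0   [∧-rule on 1]
3. ¬(◇◇¬(p → ¬q) → ◇¬(p → ¬q)), w0   [∧-rule on 1]
4. ◇◇¬(p → ¬q), w0   [¬→-rule on 3]
5. ¬◇¬(p → ¬q), w0   [¬→-rule on 3]
6. (¬q ∨ q) ∨ ¬p, w0   [□-rule on 2 via w0Rw0]
7. p → ¬q, w0   [¬◇-rule on 5 via w0Rw0]
8. ¬p, w0   [∨-rule on 6 (branches; this branch)]
9. ¬q, w0   [→-rule on 7 (branches; this branch)]
10. ◇¬(p → ¬q), w1   [◇-rule on 4: fresh world w1, w0Rw1]
11. (¬q ∨ q) ∨ ¬p, w1   [□-rule on 2 via w0Rw1]
12. p → ¬q, w1   [¬◇-rule on 5 via w0Rw1]
13. ¬p, w1   [∨-rule on 11 (branches; this branch)]
14. ¬q, w1   [→-rule on 12 (branches; this branch)]
15. ¬(p → ¬q), w2   [◇-rule on 10: fresh world w2, w1Rw2]
16. p, w2   [¬→-rule on 15]
17. q, w2   [¬→-rule on 15]
Accessibility: w0Rw0, w0Rw1, w1Rw1, w1Rw2, w2Rw2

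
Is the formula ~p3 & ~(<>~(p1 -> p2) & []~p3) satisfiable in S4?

1. ~p3 & ~(<>~(p1 -> p2) & []~p3), 0
2. ~p3, 0
3. ~(<>~(p1 -> p2) & []~p3), 0
4. ~[]~p3, 0
5. p3, 1
Accessibility: 0R0, 0R1, 1R1

Satisfiable (open branch found)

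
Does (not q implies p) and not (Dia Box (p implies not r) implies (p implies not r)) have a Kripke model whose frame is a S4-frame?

Yes, satisfiable

1. (not q implies p) and not (Dia Box (p implies not r) implies (p implies not r)), u
2. not q implies p, u   [and-rule on 1]
3. not (Dia Box (p implies not r) implies (p implies not r)), u   [and-rule on 1]
4. Dia Box (p implies not r), u   [neg-implies-rule on 3]
5. not (p implies not r), u   [neg-implies-rule on 3]
6. p, u   [neg-implies-rule on 5]
7. r, u   [neg-implies-rule on 5]
8. Box (p implies not r), v   [Dia-rule on 4: fresh world v, uRv]
9. p implies not r, v   [Box-rule on 8 via vRv]
10. not r, v   [implies-rule on 9 (branches; this branch)]
Accessibility: uRu, uRv, vRv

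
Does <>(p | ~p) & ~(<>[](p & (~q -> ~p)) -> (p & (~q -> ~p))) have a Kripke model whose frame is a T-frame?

1. <>(p | ~p) & ~(<>[](p & (~q -> ~p)) -> (p & (~q -> ~p))), u
2. <>(p | ~p), u   [&-rule on 1]
3. ~(<>[](p & (~q -> ~p)) -> (p & (~q -> ~p))), u   [&-rule on 1]
4. <>[](p & (~q -> ~p)), u   [~->-rule on 3]
5. ~(p & (~q -> ~p)), u   [~->-rule on 3]
6. ~(~q -> ~p), u   [~&-rule on 5 (branches; this branch)]
7. ~q, u   [~->-rule on 6]
8. p, u   [~->-rule on 6]
9. p | ~p, v   [<>-rule on 2: fresh world v, uRv]
10. ~p, v   [|-rule on 9 (branches; this branch)]
11. [](p & (~q -> ~p)), w   [<>-rule on 4: fresh world w, uRw]
12. p & (~q -> ~p), w   [[]-rule on 11 via wRw]
13. p, w   [&-rule on 12]
14. ~q -> ~p, w   [&-rule on 12]
15. q, w   [->-rule on 14 (branches; this branch)]
Accessibility: uRu, uRv, uRw, vRv, wRw

Satisfiable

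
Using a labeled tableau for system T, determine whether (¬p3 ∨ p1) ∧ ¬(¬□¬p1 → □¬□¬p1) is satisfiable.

Satisfiable

1. (¬p3 ∨ p1) ∧ ¬(¬□¬p1 → □¬□¬p1), u
2. ¬p3 ∨ p1, u
3. ¬(¬□¬p1 → □¬□¬p1), u
4. ¬□¬p1, u
5. ¬□¬□¬p1, u
6. p1, u
7. p1, v
8. □¬p1, w
9. ¬p1, w
Accessibility: uRu, uRv, uRw, vRv, wRw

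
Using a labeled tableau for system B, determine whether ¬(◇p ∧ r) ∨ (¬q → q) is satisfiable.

Yes, satisfiable

1. ¬(◇p ∧ r) ∨ (¬q → q), u
2. ¬q → q, u   [∨-rule on 1 (branches; this branch)]
3. q, u   [→-rule on 2 (branches; this branch)]
Accessibility: uRu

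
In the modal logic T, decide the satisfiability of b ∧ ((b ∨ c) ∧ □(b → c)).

1. b ∧ ((b ∨ c) ∧ □(b → c)), 0
2. b, 0   [∧-rule on 1]
3. (b ∨ c) ∧ □(b → c), 0   [∧-rule on 1]
4. b ∨ c, 0   [∧-rule on 3]
5. □(b → c), 0   [∧-rule on 3]
6. b → c, 0   [□-rule on 5 via 0R0]
7. c, 0   [∨-rule on 4 (branches; this branch)]
Accessibility: 0R0

Satisfiable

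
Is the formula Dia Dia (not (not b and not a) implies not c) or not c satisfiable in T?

1. Dia Dia (not (not b and not a) implies not c) or not c, u
2. not c, u   [or-rule on 1 (branches; this branch)]
Accessibility: uRu

Yes, satisfiable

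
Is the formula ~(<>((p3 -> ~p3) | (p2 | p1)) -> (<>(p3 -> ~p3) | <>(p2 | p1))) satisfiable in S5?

No, unsatisfiable

1. ~(<>((p3 -> ~p3) | (p2 | p1)) -> (<>(p3 -> ~p3) | <>(p2 | p1))), 0
2. <>((p3 -> ~p3) | (p2 | p1)), 0   [~->-rule on 1]
3. ~(<>(p3 -> ~p3) | <>(p2 | p1)), 0   [~->-rule on 1]
4. ~<>(p3 -> ~p3), 0   [~|-rule on 3]
5. ~<>(p2 | p1), 0   [~|-rule on 3]
6. ~(p3 -> ~p3), 0   [~<>-rule on 4 via 0R0]
7. p3, 0   [~->-rule on 6]
8. ~(p2 | p1), 0   [~<>-rule on 5 via 0R0]
9. ~p2, 0   [~|-rule on 8]
10. ~p1, 0   [~|-rule on 8]
11. (p3 -> ~p3) | (p2 | p1), 1   [<>-rule on 2: fresh world 1, 0R1]
12. ~(p3 -> ~p3), 1   [~<>-rule on 4 via 0R1]
13. p3, 1   [~->-rule on 12]
14. ~(p2 | p1), 1   [~<>-rule on 5 via 0R1]
15. ~p2, 1   [~|-rule on 14]
16. ~p1, 1   [~|-rule on 14]
17. p2 | p1, 1   [|-rule on 11 (branches; this branch)]
18. p1, 1   [|-rule on 17 (branches; this branch)]
Accessibility: 0R0, 0R1, 1R0, 1R1
Branch closes: p1 and ~p1 both at 1.
Every branch closes; the branch above is one of them.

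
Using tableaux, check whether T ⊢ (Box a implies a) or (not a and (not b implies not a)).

Tableau for the negation not ((Box a implies a) or (not a and (not b implies not a))):
1. not ((Box a implies a) or (not a and (not b implies not a))), 0
2. not (Box a implies a), 0
3. not (not a and (not b implies not a)), 0
4. Box a, 0
5. not a, 0
6. a, 0
Accessibility: 0R0
Branch closes: a and not a both at 0.
Every branch of the negation's tableau closes; the branch above is one of them.

Valid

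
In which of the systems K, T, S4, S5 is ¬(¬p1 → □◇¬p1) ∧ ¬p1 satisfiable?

K, T, S4

S4-tableau for the formula:
1. ¬(¬p1 → □◇¬p1) ∧ ¬p1, w0
2. ¬(¬p1 → □◇¬p1), w0
3. ¬p1, w0
4. ¬□◇¬p1, w0
5. ¬◇¬p1, w1
6. p1, w1
Accessibility: w0Rw0, w0Rw1, w1Rw1
Complete open branch: satisfiable in S4, hence also in K, T (this S4-model is also a K-model and a T-model).
S5-tableau for the formula:
1. ¬(¬p1 → □◇¬p1) ∧ ¬p1, w0
2. ¬(¬p1 → □◇¬p1), w0
3. ¬p1, w0
4. ¬□◇¬p1, w0
5. ¬◇¬p1, w1
6. p1, w0
Accessibility: w0Rw0, w0Rw1, w1Rw0, w1Rw1
Branch closes: p1 and ¬p1 both at w0.
Every branch closes (one shown): unsatisfiable in S5.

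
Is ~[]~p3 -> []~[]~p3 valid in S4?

No, not valid

Tableau for the negation ~(~[]~p3 -> []~[]~p3):
1. ~(~[]~p3 -> []~[]~p3), w0
2. ~[]~p3, w0   [~->-rule on 1]
3. ~[]~[]~p3, w0   [~->-rule on 1]
4. p3, w1   [~[]-rule on 2: fresh world w1, w0Rw1]
5. []~p3, w2   [~[]-rule on 3: fresh world w2, w0Rw2]
6. ~p3, w2   [[]-rule on 5 via w2Rw2]
Accessibility: w0Rw0, w0Rw1, w0Rw2, w1Rw1, w2Rw2
The negation has an open branch (countermodel exists).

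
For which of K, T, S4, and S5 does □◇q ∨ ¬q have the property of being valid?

S5-tableau for the negation ¬(□◇q ∨ ¬q):
1. ¬(□◇q ∨ ¬q), u
2. ¬□◇q, u
3. q, u
4. ¬◇q, v
5. ¬q, u
Accessibility: uRu, uRv, vRu, vRv
Branch closes: q and ¬q both at u.
Every branch closes (one shown): valid in S5.
S4-tableau for the negation ¬(□◇q ∨ ¬q):
1. ¬(□◇q ∨ ¬q), u
2. ¬□◇q, u
3. q, u
4. ¬◇q, v
5. ¬q, v
Accessibility: uRu, uRv, vRv
Complete open branch: countermodel on an S4-frame, so not valid in S4, nor in K, T (the same frame is also a K-frame and a T-frame).

S5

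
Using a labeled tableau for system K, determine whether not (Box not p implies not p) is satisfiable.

1. not (Box not p implies not p), w0
2. Box not p, w0
3. p, w0

Satisfiable (open branch found)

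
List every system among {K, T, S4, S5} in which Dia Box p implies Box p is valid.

S5

S4-tableau for the negation not (Dia Box p implies Box p):
1. not (Dia Box p implies Box p), u
2. Dia Box p, u
3. not Box p, u
4. Box p, v
5. p, v
6. not p, w
Accessibility: uRu, uRv, uRw, vRv, wRw
Complete open branch: countermodel on an S4-frame, so not valid in S4, nor in K, T (the same frame is also a K-frame and a T-frame).
S5-tableau for the negation not (Dia Box p implies Box p):
1. not (Dia Box p implies Box p), u
2. Dia Box p, u
3. not Box p, u
4. Box p, v
5. p, u
6. p, v
7. not p, w
8. p, w
Accessibility: uRu, uRv, uRw, vRu, vRv, vRw, wRu, wRv, wRw
Branch closes: p and not p both at w.
Every branch closes (one shown): valid in S5.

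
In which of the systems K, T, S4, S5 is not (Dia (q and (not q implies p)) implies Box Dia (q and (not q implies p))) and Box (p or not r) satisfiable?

K, T, S4

S5-tableau for the formula:
1. not (Dia (q and (not q implies p)) implies Box Dia (q and (not q implies p))) and Box (p or not r), 0
2. not (Dia (q and (not q implies p)) implies Box Dia (q and (not q implies p))), 0
3. Box (p or not r), 0
4. Dia (q and (not q implies p)), 0
5. not Box Dia (q and (not q implies p)), 0
6. p or not r, 0
7. not r, 0
8. q and (not q implies p), 1
9. q, 1
10. not q implies p, 1
11. p or not r, 1
12. p, 1
13. not r, 1
14. not Dia (q and (not q implies p)), 2
15. p or not r, 2
16. not (q and (not q implies p)), 0
17. not (q and (not q implies p)), 1
18. not (q and (not q implies p)), 2
19. not r, 2
20. not (not q implies p), 0
21. not q, 0
22. not p, 0
23. not (not q implies p), 1
24. not q, 1
25. not p, 1
Accessibility: 0R0, 0R1, 0R2, 1R0, 1R1, 1R2, 2R0, 2R1, 2R2
Branch closes: q and not q both at 1.
Every branch closes (one shown): unsatisfiable in S5.
S4-tableau for the formula:
1. not (Dia (q and (not q implies p)) implies Box Dia (q and (not q implies p))) and Box (p or not r), 0
2. not (Dia (q and (not q implies p)) implies Box Dia (q and (not q implies p))), 0
3. Box (p or not r), 0
4. Dia (q and (not q implies p)), 0
5. not Box Dia (q and (not q implies p)), 0
6. p or not r, 0
7. not r, 0
8. q and (not q implies p), 1
9. q, 1
10. not q implies p, 1
11. p or not r, 1
12. p, 1
13. not r, 1
14. not Dia (q and (not q implies p)), 2
15. p or not r, 2
16. not (q and (not q implies p)), 2
17. not r, 2
18. not (not q implies p), 2
19. not q, 2
20. not p, 2
Accessibility: 0R0, 0R1, 0R2, 1R1, 2R2
Complete open branch: satisfiable in S4, hence also in K, T (this S4-model is also a K-model and a T-model).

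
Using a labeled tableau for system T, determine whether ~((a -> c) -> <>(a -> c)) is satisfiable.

Unsatisfiable

1. ~((a -> c) -> <>(a -> c)), 0
2. a -> c, 0   [~->-rule on 1]
3. ~<>(a -> c), 0   [~->-rule on 1]
4. ~(a -> c), 0   [~<>-rule on 3 via 0R0]
5. a, 0   [~->-rule on 4]
6. ~c, 0   [~->-rule on 4]
7. c, 0   [->-rule on 2 (branches; this branch)]
Accessibility: 0R0
Branch closes: c and ~c both at 0.
(One branch shown.) All branches close.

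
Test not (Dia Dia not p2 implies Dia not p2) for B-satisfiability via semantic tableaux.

Satisfiable

1. not (Dia Dia not p2 implies Dia not p2), 0
2. Dia Dia not p2, 0   [neg-implies-rule on 1]
3. not Dia not p2, 0   [neg-implies-rule on 1]
4. p2, 0   [neg-Dia-rule on 3 via 0R0]
5. Dia not p2, 1   [Dia-rule on 2: fresh world 1, 0R1]
6. p2, 1   [neg-Dia-rule on 3 via 0R1]
7. not p2, 2   [Dia-rule on 5: fresh world 2, 1R2]
Accessibility: 0R0, 0R1, 1R0, 1R1, 1R2, 2R1, 2R2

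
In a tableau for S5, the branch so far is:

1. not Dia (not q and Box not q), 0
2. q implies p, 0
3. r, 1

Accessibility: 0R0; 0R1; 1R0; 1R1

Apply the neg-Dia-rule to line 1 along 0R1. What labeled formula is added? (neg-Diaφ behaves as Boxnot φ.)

not (not q and Box not q), 1

neg-Diaφ behaves as Boxnot φ: propagate the negated body to each accessible world.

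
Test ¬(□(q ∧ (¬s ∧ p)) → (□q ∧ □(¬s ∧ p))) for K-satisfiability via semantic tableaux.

1. ¬(□(q ∧ (¬s ∧ p)) → (□q ∧ □(¬s ∧ p))), 0
2. □(q ∧ (¬s ∧ p)), 0
3. ¬(□q ∧ □(¬s ∧ p)), 0
4. ¬□(¬s ∧ p), 0
5. ¬(¬s ∧ p), 1
6. q ∧ (¬s ∧ p), 1
7. q, 1
8. ¬s ∧ p, 1
9. ¬s, 1
10. p, 1
11. ¬p, 1
Accessibility: 0R1
Branch closes: p and ¬p both at 1.
All branches of the tableau close; one closing branch shown above.

Unsatisfiable (every branch closes)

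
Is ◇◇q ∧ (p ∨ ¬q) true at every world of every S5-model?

Not valid

Tableau for the negation ¬(◇◇q ∧ (p ∨ ¬q)):
1. ¬(◇◇q ∧ (p ∨ ¬q)), u
2. ¬(p ∨ ¬q), u
3. ¬p, u
4. q, u
Accessibility: uRu
The negation has an open branch (countermodel exists).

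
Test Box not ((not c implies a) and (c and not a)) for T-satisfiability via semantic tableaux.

Satisfiable (open branch found)

1. Box not ((not c implies a) and (c and not a)), w0
2. not ((not c implies a) and (c and not a)), w0
3. not (c and not a), w0
4. a, w0
Accessibility: w0Rw0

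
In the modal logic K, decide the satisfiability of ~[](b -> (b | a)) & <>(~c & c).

Unsatisfiable

1. ~[](b -> (b | a)) & <>(~c & c), 0
2. ~[](b -> (b | a)), 0
3. <>(~c & c), 0
4. ~(b -> (b | a)), 1
5. b, 1
6. ~(b | a), 1
7. ~b, 1
8. ~a, 1
Accessibility: 0R1
Branch closes: b and ~b both at 1.
Every branch closes; the branch above is one of them.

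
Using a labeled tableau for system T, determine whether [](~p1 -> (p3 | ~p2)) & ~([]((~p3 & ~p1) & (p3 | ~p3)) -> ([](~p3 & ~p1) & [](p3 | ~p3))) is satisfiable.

No, unsatisfiable

1. [](~p1 -> (p3 | ~p2)) & ~([]((~p3 & ~p1) & (p3 | ~p3)) -> ([](~p3 & ~p1) & [](p3 | ~p3))), 0
2. [](~p1 -> (p3 | ~p2)), 0   [&-rule on 1]
3. ~([]((~p3 & ~p1) & (p3 | ~p3)) -> ([](~p3 & ~p1) & [](p3 | ~p3))), 0   [&-rule on 1]
4. []((~p3 & ~p1) & (p3 | ~p3)), 0   [~->-rule on 3]
5. ~([](~p3 & ~p1) & [](p3 | ~p3)), 0   [~->-rule on 3]
6. ~p1 -> (p3 | ~p2), 0   [[]-rule on 2 via 0R0]
7. (~p3 & ~p1) & (p3 | ~p3), 0   [[]-rule on 4 via 0R0]
8. ~p3 & ~p1, 0   [&-rule on 7]
9. p3 | ~p3, 0   [&-rule on 7]
10. ~p3, 0   [&-rule on 8]
11. ~p1, 0   [&-rule on 8]
12. ~[](~p3 & ~p1), 0   [~&-rule on 5 (branches; this branch)]
13. p3 | ~p2, 0   [->-rule on 6 (branches; this branch)]
14. ~p2, 0   [|-rule on 13 (branches; this branch)]
15. ~(~p3 & ~p1), 1   [~[]-rule on 12: fresh world 1, 0R1]
16. ~p1 -> (p3 | ~p2), 1   [[]-rule on 2 via 0R1]
17. (~p3 & ~p1) & (p3 | ~p3), 1   [[]-rule on 4 via 0R1]
18. ~p3 & ~p1, 1   [&-rule on 17]
19. p3 | ~p3, 1   [&-rule on 17]
20. ~p3, 1   [&-rule on 18]
21. ~p1, 1   [&-rule on 18]
22. p1, 1   [~&-rule on 15 (branches; this branch)]
Accessibility: 0R0, 0R1, 1R1
Branch closes: p1 and ~p1 both at 1.
Every branch closes; the branch above is one of them.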